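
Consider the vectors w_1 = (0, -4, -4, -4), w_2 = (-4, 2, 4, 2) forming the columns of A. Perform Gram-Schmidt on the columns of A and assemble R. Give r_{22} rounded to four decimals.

r_{22} = 4.3205

q_1 = w_1/‖w_1‖ = (0, -4, -4, -4)/6.9282 = (0.0000, -0.5774, -0.5774, -0.5774).
r_{12} = q_1·w_2 = -4.6188.
u_2 = w_2 + 4.6188·q_1 = (-4.0000, -0.6667, 1.3333, -0.6667).
r_{22} = ‖u_2‖ = 4.3205.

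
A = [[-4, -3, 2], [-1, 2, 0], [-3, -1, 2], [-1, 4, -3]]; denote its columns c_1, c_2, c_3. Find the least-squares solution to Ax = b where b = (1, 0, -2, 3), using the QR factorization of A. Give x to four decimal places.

c_1 = (-4, -1, -3, -1); ‖c_1‖ = 5.1962, so q_1 = (-0.7698, -0.1925, -0.5774, -0.1925).
q_1·c_2 = (-0.7698)·(-3) + (-0.1925)·2 + (-0.5774)·(-1) + (-0.1925)·4 = 1.7321.
u_2 = c_2 − 1.7321·q_1 = (-1.6667, 2.3333, 0.0000, 4.3333).
‖u_2‖ = 5.1962, so q_2 = (-0.3208, 0.4491, 0.0000, 0.8340).
q_1·c_3 = (-0.7698)·2 + (-0.1925)·0 + (-0.5774)·2 + (-0.1925)·(-3) = -2.1170; q_2·c_3 = (-0.3208)·2 + 0.4491·0 + (0.0000)·2 + 0.8340·(-3) = -3.1434.
u_3 = c_3 + 2.1170·q_1 + 3.1434·q_2 = (-0.6379, 1.0041, 0.7778, -0.7860).
‖u_3‖ = 1.6241, so q_3 = (-0.3927, 0.6182, 0.4789, -0.4840).
Qᵀb = (-0.1925, 2.1811, -2.8024).
Back-substitute: x_3 = -2.8024/1.6241 = -1.7254.
x_2 = (2.1811 + 3.1434·(-1.7254))/5.1962 = -0.6240.
x_1 = (-0.1925 − 1.7321·(-0.6240) + 2.1170·(-1.7254))/5.1962 = -0.5320.

x = (-0.5320, -0.6240, -1.7254)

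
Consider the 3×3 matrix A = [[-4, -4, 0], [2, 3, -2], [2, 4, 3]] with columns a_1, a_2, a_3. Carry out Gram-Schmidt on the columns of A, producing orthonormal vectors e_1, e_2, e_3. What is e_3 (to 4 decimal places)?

a_1 = (-4, 2, 2); ‖a_1‖ = 4.8990, so e_1 = (-0.8165, 0.4082, 0.4082).
e_1·a_2 = (-0.8165)·(-4) + 0.4082·3 + 0.4082·4 = 6.1237.
u_2 = a_2 − 6.1237·e_1 = (1.0000, 0.5000, 1.5000).
‖u_2‖ = 1.8708, so e_2 = (0.5345, 0.2673, 0.8018).
e_1·a_3 = (-0.8165)·0 + 0.4082·(-2) + 0.4082·3 = 0.4082; e_2·a_3 = 0.5345·0 + 0.2673·(-2) + 0.8018·3 = 1.8708.
u_3 = a_3 − 0.4082·e_1 − 1.8708·e_2 = (-0.6667, -2.6667, 1.3333).
‖u_3‖ = 3.0551, so e_3 = (-0.2182, -0.8729, 0.4364).

e_3 = (-0.2182, -0.8729, 0.4364)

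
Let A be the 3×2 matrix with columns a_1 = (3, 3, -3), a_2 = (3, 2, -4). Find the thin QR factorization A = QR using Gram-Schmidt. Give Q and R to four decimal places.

a_1 = (3, 3, -3); ‖a_1‖ = 5.1962, so q_1 = (0.5774, 0.5774, -0.5774).
q_1·a_2 = 0.5774·3 + 0.5774·2 + (-0.5774)·(-4) = 5.1962.
u_2 = a_2 − 5.1962·q_1 = (0.0000, -1.0000, -1.0000).
‖u_2‖ = 1.4142, so q_2 = (0.0000, -0.7071, -0.7071).

Q = [[0.5774, 0.0000], [0.5774, -0.7071], [-0.5774, -0.7071]], R = [[5.1962, 5.1962], [0.0000, 1.4142]]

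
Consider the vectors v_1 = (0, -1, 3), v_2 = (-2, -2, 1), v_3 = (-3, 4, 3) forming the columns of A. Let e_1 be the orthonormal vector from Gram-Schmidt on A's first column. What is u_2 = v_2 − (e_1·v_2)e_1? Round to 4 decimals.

u_2 = (-2.0000, -1.5000, -0.5000)

v_1 = (0, -1, 3); ‖v_1‖ = 3.1623, so e_1 = (0.0000, -0.3162, 0.9487).
e_1·v_2 = 0.0000·(-2) + (-0.3162)·(-2) + 0.9487·1 = 1.5811.
u_2 = v_2 − 1.5811·e_1 = (-2.0000, -1.5000, -0.5000).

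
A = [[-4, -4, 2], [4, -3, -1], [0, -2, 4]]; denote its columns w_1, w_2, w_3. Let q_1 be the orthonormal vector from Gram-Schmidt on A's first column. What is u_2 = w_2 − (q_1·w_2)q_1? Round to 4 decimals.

u_2 = (-3.5000, -3.5000, -2.0000)

w_1 = (-4, 4, 0); ‖w_1‖ = 5.6569, so q_1 = (-0.7071, 0.7071, 0.0000).
q_1·w_2 = (-0.7071)·(-4) + 0.7071·(-3) + 0.0000·(-2) = 0.7071.
u_2 = w_2 − 0.7071·q_1 = (-3.5000, -3.5000, -2.0000).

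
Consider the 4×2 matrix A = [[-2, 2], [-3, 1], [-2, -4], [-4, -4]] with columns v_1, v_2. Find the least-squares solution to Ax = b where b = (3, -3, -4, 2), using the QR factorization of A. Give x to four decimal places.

v_1 = (-2, -3, -2, -4); ‖v_1‖ = 5.7446, so q_1 = (-0.3482, -0.5222, -0.3482, -0.6963).
q_1·v_2 = (-0.3482)·2 + (-0.5222)·1 + (-0.3482)·(-4) + (-0.6963)·(-4) = 2.9593.
u_2 = v_2 − 2.9593·q_1 = (3.0303, 2.5455, -2.9697, -1.9394).
‖u_2‖ = 5.3144, so q_2 = (0.5702, 0.4790, -0.5588, -0.3649).
Qᵀb = (0.5222, 1.7791).
Back-substitute: x_2 = 1.7791/5.3144 = 0.3348.
x_1 = (0.5222 − 2.9593·0.3348)/5.7446 = -0.0815.

x = (-0.0815, 0.3348)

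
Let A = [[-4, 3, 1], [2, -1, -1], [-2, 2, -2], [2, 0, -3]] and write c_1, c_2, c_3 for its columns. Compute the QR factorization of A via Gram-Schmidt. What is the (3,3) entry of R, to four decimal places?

c_1 = (-4, 2, -2, 2); ‖c_1‖ = 5.2915, so q_1 = (-0.7559, 0.3780, -0.3780, 0.3780).
q_1·c_2 = (-0.7559)·3 + 0.3780·(-1) + (-0.3780)·2 + 0.3780·0 = -3.4017.
u_2 = c_2 + 3.4017·q_1 = (0.4286, 0.2857, 0.7143, 1.2857).
‖u_2‖ = 1.5584, so q_2 = (0.2750, 0.1833, 0.4583, 0.8250).
q_1·c_3 = (-0.7559)·1 + 0.3780·(-1) + (-0.3780)·(-2) + 0.3780·(-3) = -1.5119; q_2·c_3 = 0.2750·1 + 0.1833·(-1) + 0.4583·(-2) + 0.8250·(-3) = -3.3001.
u_3 = c_3 + 1.5119·q_1 + 3.3001·q_2 = (0.7647, 0.1765, -1.0588, 0.2941).
r_{33} = ‖u_3‖ = 1.3504.

r_{33} = 1.3504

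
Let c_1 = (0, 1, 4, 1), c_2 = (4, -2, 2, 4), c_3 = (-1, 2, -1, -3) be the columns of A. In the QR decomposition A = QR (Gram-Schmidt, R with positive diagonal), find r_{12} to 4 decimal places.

r_{12} = 2.3570

c_1 = (0, 1, 4, 1); ‖c_1‖ = 4.2426, so e_1 = (0.0000, 0.2357, 0.9428, 0.2357).
r_{12} = e_1·c_2 = 2.3570.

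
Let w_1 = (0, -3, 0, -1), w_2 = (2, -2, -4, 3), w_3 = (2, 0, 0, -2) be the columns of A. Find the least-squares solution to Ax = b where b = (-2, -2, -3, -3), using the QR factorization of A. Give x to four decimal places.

e_1 = w_1/‖w_1‖ = (0, -3, 0, -1)/3.1623 = (0.0000, -0.9487, 0.0000, -0.3162).
r_{12} = e_1·w_2 = 0.9487.
u_2 = w_2 − 0.9487·e_1 = (2.0000, -1.1000, -4.0000, 3.3000).
‖u_2‖ = 5.6657, so e_2 = (0.3530, -0.1942, -0.7060, 0.5825).
r_{13} = e_1·w_3 = 0.6325; r_{23} = e_2·w_3 = -0.4589.
u_3 = w_3 − 0.6325·e_1 + 0.4589·e_2 = (2.1620, 0.5109, -0.3240, -1.5327).
‖u_3‖ = 2.7183, so e_3 = (0.7953, 0.1879, -0.1192, -0.5638).
Qᵀb = (2.8460, 0.0530, 0.0825).
Back-substitute: x_3 = 0.0825/2.7183 = 0.0304.
x_2 = (0.0530 + 0.4589·0.0304)/5.6657 = 0.0118.
x_1 = (2.8460 − 0.9487·0.0118 − 0.6325·0.0304)/3.1623 = 0.8904.

x = (0.8904, 0.0118, 0.0304)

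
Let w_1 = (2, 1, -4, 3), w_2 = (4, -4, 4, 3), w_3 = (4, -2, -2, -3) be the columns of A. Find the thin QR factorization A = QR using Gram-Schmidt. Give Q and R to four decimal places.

w_1 = (2, 1, -4, 3); ‖w_1‖ = 5.4772, so q_1 = (0.3651, 0.1826, -0.7303, 0.5477).
q_1·w_2 = 0.3651·4 + 0.1826·(-4) + (-0.7303)·4 + 0.5477·3 = -0.5477.
u_2 = w_2 + 0.5477·q_1 = (4.2000, -3.9000, 3.6000, 3.3000).
‖u_2‖ = 7.5299, so q_2 = (0.5578, -0.5179, 0.4781, 0.4383).
q_1·w_3 = 0.3651·4 + 0.1826·(-2) + (-0.7303)·(-2) + 0.5477·(-3) = 0.9129; q_2·w_3 = 0.5578·4 + (-0.5179)·(-2) + 0.4781·(-2) + 0.4383·(-3) = 0.9960.
u_3 = w_3 − 0.9129·q_1 − 0.9960·q_2 = (3.1111, -1.6508, -1.8095, -3.9365).
‖u_3‖ = 5.5834, so q_3 = (0.5572, -0.2957, -0.3241, -0.7050).

Q = [[0.3651, 0.5578, 0.5572], [0.1826, -0.5179, -0.2957], [-0.7303, 0.4781, -0.3241], [0.5477, 0.4383, -0.7050]], R = [[5.4772, -0.5477, 0.9129], [0.0000, 7.5299, 0.9960], [0.0000, 0.0000, 5.5834]]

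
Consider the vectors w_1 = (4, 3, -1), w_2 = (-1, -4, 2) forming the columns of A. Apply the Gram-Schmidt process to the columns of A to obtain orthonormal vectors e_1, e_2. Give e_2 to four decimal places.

e_2 = (0.6055, -0.6581, 0.4475)

w_1 = (4, 3, -1); ‖w_1‖ = 5.0990, so e_1 = (0.7845, 0.5883, -0.1961).
e_1·w_2 = 0.7845·(-1) + 0.5883·(-4) + (-0.1961)·2 = -3.5301.
u_2 = w_2 + 3.5301·e_1 = (1.7692, -1.9231, 1.3077).
‖u_2‖ = 2.9221, so e_2 = (0.6055, -0.6581, 0.4475).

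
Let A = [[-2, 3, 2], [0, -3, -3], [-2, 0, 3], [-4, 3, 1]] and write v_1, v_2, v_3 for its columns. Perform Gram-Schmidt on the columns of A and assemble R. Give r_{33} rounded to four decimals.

v_1 = (-2, 0, -2, -4); ‖v_1‖ = 4.8990, so e_1 = (-0.4082, 0.0000, -0.4082, -0.8165).
e_1·v_2 = (-0.4082)·3 + 0.0000·(-3) + (-0.4082)·0 + (-0.8165)·3 = -3.6742.
u_2 = v_2 + 3.6742·e_1 = (1.5000, -3.0000, -1.5000, 0.0000).
‖u_2‖ = 3.6742, so e_2 = (0.4082, -0.8165, -0.4082, 0.0000).
e_1·v_3 = (-0.4082)·2 + 0.0000·(-3) + (-0.4082)·3 + (-0.8165)·1 = -2.8577; e_2·v_3 = 0.4082·2 + (-0.8165)·(-3) + (-0.4082)·3 + (0.0000)·1 = 2.0412.
u_3 = v_3 + 2.8577·e_1 − 2.0412·e_2 = (0.0000, -1.3333, 2.6667, -1.3333).
r_{33} = ‖u_3‖ = 3.2660.

r_{33} = 3.2660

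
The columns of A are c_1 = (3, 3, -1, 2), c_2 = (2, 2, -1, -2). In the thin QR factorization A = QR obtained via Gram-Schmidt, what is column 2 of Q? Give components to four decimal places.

c_1 = (3, 3, -1, 2); ‖c_1‖ = 4.7958, so e_1 = (0.6255, 0.6255, -0.2085, 0.4170).
e_1·c_2 = 0.6255·2 + 0.6255·2 + (-0.2085)·(-1) + 0.4170·(-2) = 1.8766.
u_2 = c_2 − 1.8766·e_1 = (0.8261, 0.8261, -0.6087, -2.7826).
‖u_2‖ = 3.0787, so e_2 = (0.2683, 0.2683, -0.1977, -0.9038).

e_2 = (0.2683, 0.2683, -0.1977, -0.9038)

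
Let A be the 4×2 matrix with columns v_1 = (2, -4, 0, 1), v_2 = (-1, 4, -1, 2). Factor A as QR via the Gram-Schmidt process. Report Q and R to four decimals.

v_1 = (2, -4, 0, 1); ‖v_1‖ = 4.5826, so e_1 = (0.4364, -0.8729, 0.0000, 0.2182).
e_1·v_2 = 0.4364·(-1) + (-0.8729)·4 + 0.0000·(-1) + 0.2182·2 = -3.4915.
u_2 = v_2 + 3.4915·e_1 = (0.5238, 0.9524, -1.0000, 2.7619).
‖u_2‖ = 3.1320, so e_2 = (0.1672, 0.3041, -0.3193, 0.8818).

Q = [[0.4364, 0.1672], [-0.8729, 0.3041], [0.0000, -0.3193], [0.2182, 0.8818]], R = [[4.5826, -3.4915], [0.0000, 3.1320]]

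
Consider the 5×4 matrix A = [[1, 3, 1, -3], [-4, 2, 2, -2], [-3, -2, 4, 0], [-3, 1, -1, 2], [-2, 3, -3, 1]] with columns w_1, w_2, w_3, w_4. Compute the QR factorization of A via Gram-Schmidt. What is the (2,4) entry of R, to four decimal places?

w_1 = (1, -4, -3, -3, -2); ‖w_1‖ = 6.2450, so q_1 = (0.1601, -0.6405, -0.4804, -0.4804, -0.3203).
q_1·w_2 = 0.1601·3 + (-0.6405)·2 + (-0.4804)·(-2) + (-0.4804)·1 + (-0.3203)·3 = -1.2810.
u_2 = w_2 + 1.2810·q_1 = (3.2051, 1.1795, -2.6154, 0.3846, 2.5897).
‖u_2‖ = 5.0358, so q_2 = (0.6365, 0.2342, -0.5194, 0.0764, 0.5143).
r_{24} = q_2·w_4 = -1.7108.

r_{24} = -1.7108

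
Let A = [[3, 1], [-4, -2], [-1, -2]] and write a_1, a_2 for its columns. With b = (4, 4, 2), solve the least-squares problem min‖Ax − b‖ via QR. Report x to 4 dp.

e_1 = a_1/‖a_1‖ = (3, -4, -1)/5.0990 = (0.5883, -0.7845, -0.1961).
r_{12} = e_1·a_2 = 2.5495.
u_2 = a_2 − 2.5495·e_1 = (-0.5000, 0.0000, -1.5000).
‖u_2‖ = 1.5811, so e_2 = (-0.3162, 0.0000, -0.9487).
Qᵀb = (-1.1767, -3.1623).
Back-substitute: x_2 = -3.1623/1.5811 = -2.0000.
x_1 = (-1.1767 − 2.5495·(-2.0000))/5.0990 = 0.7692.

x = (0.7692, -2.0000)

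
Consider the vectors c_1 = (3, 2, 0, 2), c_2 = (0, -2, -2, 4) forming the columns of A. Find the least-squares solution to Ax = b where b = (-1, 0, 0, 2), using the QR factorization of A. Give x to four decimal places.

x = (-0.0204, 0.3367)

e_1 = c_1/‖c_1‖ = (3, 2, 0, 2)/4.1231 = (0.7276, 0.4851, 0.0000, 0.4851).
r_{12} = e_1·c_2 = 0.9701.
u_2 = c_2 − 0.9701·e_1 = (-0.7059, -2.4706, -2.0000, 3.5294).
‖u_2‖ = 4.8020, so e_2 = (-0.1470, -0.5145, -0.4165, 0.7350).
Qᵀb = (0.2425, 1.6170).
Back-substitute: x_2 = 1.6170/4.8020 = 0.3367.
x_1 = (0.2425 − 0.9701·0.3367)/4.1231 = -0.0204.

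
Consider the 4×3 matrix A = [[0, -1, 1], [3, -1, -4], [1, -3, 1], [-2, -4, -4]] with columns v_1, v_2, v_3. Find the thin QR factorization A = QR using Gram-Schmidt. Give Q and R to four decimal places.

v_1 = (0, 3, 1, -2); ‖v_1‖ = 3.7417, so q_1 = (0.0000, 0.8018, 0.2673, -0.5345).
q_1·v_2 = 0.0000·(-1) + 0.8018·(-1) + 0.2673·(-3) + (-0.5345)·(-4) = 0.5345.
u_2 = v_2 − 0.5345·q_1 = (-1.0000, -1.4286, -3.1429, -3.7143).
‖u_2‖ = 5.1686, so q_2 = (-0.1935, -0.2764, -0.6081, -0.7186).
q_1·v_3 = 0.0000·1 + 0.8018·(-4) + 0.2673·1 + (-0.5345)·(-4) = -0.8018; q_2·v_3 = (-0.1935)·1 + (-0.2764)·(-4) + (-0.6081)·1 + (-0.7186)·(-4) = 3.1785.
u_3 = v_3 + 0.8018·q_1 − 3.1785·q_2 = (1.6150, -2.4786, 3.1471, -2.1444).
‖u_3‖ = 4.8222, so q_3 = (0.3349, -0.5140, 0.6526, -0.4447).

Q = [[0.0000, -0.1935, 0.3349], [0.8018, -0.2764, -0.5140], [0.2673, -0.6081, 0.6526], [-0.5345, -0.7186, -0.4447]], R = [[3.7417, 0.5345, -0.8018], [0.0000, 5.1686, 3.1785], [0.0000, 0.0000, 4.8222]]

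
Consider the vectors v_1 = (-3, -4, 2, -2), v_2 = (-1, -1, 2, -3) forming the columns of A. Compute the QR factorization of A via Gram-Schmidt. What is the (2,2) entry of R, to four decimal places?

r_{22} = 2.4985

q_1 = v_1/‖v_1‖ = (-3, -4, 2, -2)/5.7446 = (-0.5222, -0.6963, 0.3482, -0.3482).
r_{12} = q_1·v_2 = 2.9593.
u_2 = v_2 − 2.9593·q_1 = (0.5455, 1.0606, 0.9697, -1.9697).
r_{22} = ‖u_2‖ = 2.4985.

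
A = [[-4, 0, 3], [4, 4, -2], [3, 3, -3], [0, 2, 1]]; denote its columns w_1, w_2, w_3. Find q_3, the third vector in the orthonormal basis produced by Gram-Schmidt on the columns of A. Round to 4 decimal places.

q_1 = w_1/‖w_1‖ = (-4, 4, 3, 0)/6.4031 = (-0.6247, 0.6247, 0.4685, 0.0000).
r_{12} = q_1·w_2 = 3.9043.
u_2 = w_2 − 3.9043·q_1 = (2.4390, 1.5610, 1.1707, 2.0000).
‖u_2‖ = 3.7089, so q_2 = (0.6576, 0.4209, 0.3157, 0.5392).
r_{13} = q_1·w_3 = -4.5290; r_{23} = q_2·w_3 = 0.7234.
u_3 = w_3 + 4.5290·q_1 − 0.7234·q_2 = (-0.3050, 0.5248, -1.1064, 0.6099).
‖u_3‖ = 1.4016, so q_3 = (-0.2176, 0.3744, -0.7894, 0.4352).

q_3 = (-0.2176, 0.3744, -0.7894, 0.4352)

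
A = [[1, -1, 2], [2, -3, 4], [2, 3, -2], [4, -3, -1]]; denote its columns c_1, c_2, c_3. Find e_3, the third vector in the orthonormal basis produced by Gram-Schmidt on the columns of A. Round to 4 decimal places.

c_1 = (1, 2, 2, 4); ‖c_1‖ = 5.0000, so e_1 = (0.2000, 0.4000, 0.4000, 0.8000).
e_1·c_2 = 0.2000·(-1) + 0.4000·(-3) + 0.4000·3 + 0.8000·(-3) = -2.6000.
u_2 = c_2 + 2.6000·e_1 = (-0.4800, -1.9600, 4.0400, -0.9200).
‖u_2‖ = 4.6087, so e_2 = (-0.1042, -0.4253, 0.8766, -0.1996).
e_1·c_3 = 0.2000·2 + 0.4000·4 + 0.4000·(-2) + 0.8000·(-1) = 0.4000; e_2·c_3 = (-0.1042)·2 + (-0.4253)·4 + 0.8766·(-2) + (-0.1996)·(-1) = -3.4630.
u_3 = c_3 − 0.4000·e_1 + 3.4630·e_2 = (1.5593, 2.3672, 0.8757, -2.0113).
‖u_3‖ = 3.5843, so e_3 = (0.4350, 0.6604, 0.2443, -0.5611).

e_3 = (0.4350, 0.6604, 0.2443, -0.5611)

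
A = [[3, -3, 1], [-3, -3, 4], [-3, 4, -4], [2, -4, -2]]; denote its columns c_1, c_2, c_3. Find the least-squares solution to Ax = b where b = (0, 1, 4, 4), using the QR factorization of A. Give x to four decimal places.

e_1 = c_1/‖c_1‖ = (3, -3, -3, 2)/5.5678 = (0.5388, -0.5388, -0.5388, 0.3592).
r_{12} = e_1·c_2 = -3.5921.
u_2 = c_2 + 3.5921·e_1 = (-1.0645, -4.9355, 2.0645, -2.7097).
‖u_2‖ = 6.0907, so e_2 = (-0.1748, -0.8103, 0.3390, -0.4449).
r_{13} = e_1·c_3 = -0.1796; r_{23} = e_2·c_3 = -3.8822.
u_3 = c_3 + 0.1796·e_1 + 3.8822·e_2 = (0.4183, 0.7574, -2.7809, -3.6626).
‖u_3‖ = 4.6794, so e_3 = (0.0894, 0.1619, -0.5943, -0.7827).
Qᵀb = (-1.2572, -1.2340, -5.3461).
Back-substitute: x_3 = -5.3461/4.6794 = -1.1425.
x_2 = (-1.2340 + 3.8822·(-1.1425))/6.0907 = -0.9308.
x_1 = (-1.2572 + 3.5921·(-0.9308) + 0.1796·(-1.1425))/5.5678 = -0.8632.

x = (-0.8632, -0.9308, -1.1425)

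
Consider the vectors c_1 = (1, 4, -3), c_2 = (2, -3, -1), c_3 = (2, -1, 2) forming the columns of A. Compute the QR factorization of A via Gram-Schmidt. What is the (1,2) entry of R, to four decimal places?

r_{12} = -1.3728

c_1 = (1, 4, -3); ‖c_1‖ = 5.0990, so q_1 = (0.1961, 0.7845, -0.5883).
r_{12} = q_1·c_2 = -1.3728.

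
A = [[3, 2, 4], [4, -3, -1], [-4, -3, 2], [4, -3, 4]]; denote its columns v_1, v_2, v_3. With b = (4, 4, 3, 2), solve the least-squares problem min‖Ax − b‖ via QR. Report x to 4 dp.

v_1 = (3, 4, -4, 4); ‖v_1‖ = 7.5498, so e_1 = (0.3974, 0.5298, -0.5298, 0.5298).
e_1·v_2 = 0.3974·2 + 0.5298·(-3) + (-0.5298)·(-3) + 0.5298·(-3) = -0.7947.
u_2 = v_2 + 0.7947·e_1 = (2.3158, -2.5789, -3.4211, -2.5789).
‖u_2‖ = 5.5108, so e_2 = (0.4202, -0.4680, -0.6208, -0.4680).
e_1·v_3 = 0.3974·4 + 0.5298·(-1) + (-0.5298)·2 + 0.5298·4 = 2.1193; e_2·v_3 = 0.4202·4 + (-0.4680)·(-1) + (-0.6208)·2 + (-0.4680)·4 = -0.9646.
u_3 = v_3 − 2.1193·e_1 + 0.9646·e_2 = (3.5633, -2.5742, 2.5240, 2.4258).
‖u_3‖ = 5.6195, so e_3 = (0.6341, -0.4581, 0.4491, 0.4317).
Qᵀb = (3.1789, -2.9894, 2.9148).
Back-substitute: x_3 = 2.9148/5.6195 = 0.5187.
x_2 = (-2.9894 + 0.9646·0.5187)/5.5108 = -0.4517.
x_1 = (3.1789 + 0.7947·(-0.4517) − 2.1193·0.5187)/7.5498 = 0.2279.

x = (0.2279, -0.4517, 0.5187)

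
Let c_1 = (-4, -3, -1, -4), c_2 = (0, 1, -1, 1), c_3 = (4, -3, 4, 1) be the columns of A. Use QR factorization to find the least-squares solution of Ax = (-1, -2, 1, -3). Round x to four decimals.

c_1 = (-4, -3, -1, -4); ‖c_1‖ = 6.4807, so q_1 = (-0.6172, -0.4629, -0.1543, -0.6172).
q_1·c_2 = (-0.6172)·0 + (-0.4629)·1 + (-0.1543)·(-1) + (-0.6172)·1 = -0.9258.
u_2 = c_2 + 0.9258·q_1 = (-0.5714, 0.5714, -1.1429, 0.4286).
‖u_2‖ = 1.4639, so q_2 = (-0.3904, 0.3904, -0.7807, 0.2928).
q_1·c_3 = (-0.6172)·4 + (-0.4629)·(-3) + (-0.1543)·4 + (-0.6172)·1 = -2.3146; q_2·c_3 = (-0.3904)·4 + 0.3904·(-3) + (-0.7807)·4 + 0.2928·1 = -5.5626.
u_3 = c_3 + 2.3146·q_1 + 5.5626·q_2 = (0.4000, -1.9000, -0.7000, 1.2000).
‖u_3‖ = 2.3875, so q_3 = (0.1675, -0.7958, -0.2932, 0.5026).
Qᵀb = (3.2404, -2.0494, -0.3770).
Back-substitute: x_3 = -0.3770/2.3875 = -0.1579.
x_2 = (-2.0494 + 5.5626·(-0.1579))/1.4639 = -2.0000.
x_1 = (3.2404 + 0.9258·(-2.0000) + 2.3146·(-0.1579))/6.4807 = 0.1579.

x = (0.1579, -2.0000, -0.1579)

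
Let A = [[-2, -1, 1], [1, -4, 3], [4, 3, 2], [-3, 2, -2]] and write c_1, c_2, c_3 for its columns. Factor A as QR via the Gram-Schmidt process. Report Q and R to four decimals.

c_1 = (-2, 1, 4, -3); ‖c_1‖ = 5.4772, so q_1 = (-0.3651, 0.1826, 0.7303, -0.5477).
q_1·c_2 = (-0.3651)·(-1) + 0.1826·(-4) + 0.7303·3 + (-0.5477)·2 = 0.7303.
u_2 = c_2 − 0.7303·q_1 = (-0.7333, -4.1333, 2.4667, 2.4000).
‖u_2‖ = 5.4283, so q_2 = (-0.1351, -0.7614, 0.4544, 0.4421).
q_1·c_3 = (-0.3651)·1 + 0.1826·3 + 0.7303·2 + (-0.5477)·(-2) = 2.7386; q_2·c_3 = (-0.1351)·1 + (-0.7614)·3 + 0.4544·2 + 0.4421·(-2) = -2.3948.
u_3 = c_3 − 2.7386·q_1 + 2.3948·q_2 = (1.6765, 0.6765, 1.0882, 0.5588).
‖u_3‖ = 2.1828, so q_3 = (0.7680, 0.3099, 0.4985, 0.2560).

Q = [[-0.3651, -0.1351, 0.7680], [0.1826, -0.7614, 0.3099], [0.7303, 0.4544, 0.4985], [-0.5477, 0.4421, 0.2560]], R = [[5.4772, 0.7303, 2.7386], [0.0000, 5.4283, -2.3948], [0.0000, 0.0000, 2.1828]]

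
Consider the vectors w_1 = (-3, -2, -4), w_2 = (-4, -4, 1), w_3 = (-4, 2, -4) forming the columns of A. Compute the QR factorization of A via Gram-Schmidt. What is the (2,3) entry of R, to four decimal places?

r_{23} = -1.8796

w_1 = (-3, -2, -4); ‖w_1‖ = 5.3852, so q_1 = (-0.5571, -0.3714, -0.7428).
q_1·w_2 = (-0.5571)·(-4) + (-0.3714)·(-4) + (-0.7428)·1 = 2.9711.
u_2 = w_2 − 2.9711·q_1 = (-2.3448, -2.8966, 3.2069).
‖u_2‖ = 4.9165, so q_2 = (-0.4769, -0.5891, 0.6523).
r_{23} = q_2·w_3 = -1.8796.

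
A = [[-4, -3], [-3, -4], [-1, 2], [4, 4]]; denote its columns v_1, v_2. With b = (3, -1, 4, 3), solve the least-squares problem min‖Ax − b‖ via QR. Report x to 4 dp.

x = (-1.3789, 1.4978)

q_1 = v_1/‖v_1‖ = (-4, -3, -1, 4)/6.4807 = (-0.6172, -0.4629, -0.1543, 0.6172).
r_{12} = q_1·v_2 = 5.8635.
u_2 = v_2 − 5.8635·q_1 = (0.6190, -1.2857, 2.9048, 0.3810).
‖u_2‖ = 3.2587, so q_2 = (0.1900, -0.3945, 0.8914, 0.1169).
Qᵀb = (-0.1543, 4.8807).
Back-substitute: x_2 = 4.8807/3.2587 = 1.4978.
x_1 = (-0.1543 − 5.8635·1.4978)/6.4807 = -1.3789.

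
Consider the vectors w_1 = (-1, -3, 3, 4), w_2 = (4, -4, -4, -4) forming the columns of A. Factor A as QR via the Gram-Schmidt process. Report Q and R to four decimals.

w_1 = (-1, -3, 3, 4); ‖w_1‖ = 5.9161, so e_1 = (-0.1690, -0.5071, 0.5071, 0.6761).
e_1·w_2 = (-0.1690)·4 + (-0.5071)·(-4) + 0.5071·(-4) + 0.6761·(-4) = -3.3806.
u_2 = w_2 + 3.3806·e_1 = (3.4286, -5.7143, -2.2857, -1.7143).
‖u_2‖ = 7.2506, so e_2 = (0.4729, -0.7881, -0.3152, -0.2364).

Q = [[-0.1690, 0.4729], [-0.5071, -0.7881], [0.5071, -0.3152], [0.6761, -0.2364]], R = [[5.9161, -3.3806], [0.0000, 7.2506]]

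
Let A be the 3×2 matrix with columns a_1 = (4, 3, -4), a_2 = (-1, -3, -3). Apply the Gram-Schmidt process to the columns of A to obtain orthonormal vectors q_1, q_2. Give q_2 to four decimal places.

a_1 = (4, 3, -4); ‖a_1‖ = 6.4031, so q_1 = (0.6247, 0.4685, -0.6247).
q_1·a_2 = 0.6247·(-1) + 0.4685·(-3) + (-0.6247)·(-3) = -0.1562.
u_2 = a_2 + 0.1562·q_1 = (-0.9024, -2.9268, -3.0976).
‖u_2‖ = 4.3561, so q_2 = (-0.2072, -0.6719, -0.7111).

q_2 = (-0.2072, -0.6719, -0.7111)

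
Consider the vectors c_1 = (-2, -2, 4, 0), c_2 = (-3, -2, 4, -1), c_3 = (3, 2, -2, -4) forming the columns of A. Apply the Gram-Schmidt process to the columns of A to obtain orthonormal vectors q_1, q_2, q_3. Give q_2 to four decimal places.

c_1 = (-2, -2, 4, 0); ‖c_1‖ = 4.8990, so q_1 = (-0.4082, -0.4082, 0.8165, 0.0000).
q_1·c_2 = (-0.4082)·(-3) + (-0.4082)·(-2) + 0.8165·4 + 0.0000·(-1) = 5.3072.
u_2 = c_2 − 5.3072·q_1 = (-0.8333, 0.1667, -0.3333, -1.0000).
‖u_2‖ = 1.3540, so q_2 = (-0.6155, 0.1231, -0.2462, -0.7385).

q_2 = (-0.6155, 0.1231, -0.2462, -0.7385)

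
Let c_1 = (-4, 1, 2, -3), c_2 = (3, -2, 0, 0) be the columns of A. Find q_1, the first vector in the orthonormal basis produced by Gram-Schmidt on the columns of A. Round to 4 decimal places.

c_1 = (-4, 1, 2, -3); ‖c_1‖ = 5.4772, so q_1 = (-0.7303, 0.1826, 0.3651, -0.5477).

q_1 = (-0.7303, 0.1826, 0.3651, -0.5477)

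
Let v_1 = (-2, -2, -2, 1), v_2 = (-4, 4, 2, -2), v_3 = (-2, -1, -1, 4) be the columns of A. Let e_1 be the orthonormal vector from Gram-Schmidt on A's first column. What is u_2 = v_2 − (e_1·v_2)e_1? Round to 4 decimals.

u_2 = (-4.9231, 3.0769, 1.0769, -1.5385)

e_1 = v_1/‖v_1‖ = (-2, -2, -2, 1)/3.6056 = (-0.5547, -0.5547, -0.5547, 0.2774).
r_{12} = e_1·v_2 = -1.6641.
u_2 = v_2 + 1.6641·e_1 = (-4.9231, 3.0769, 1.0769, -1.5385).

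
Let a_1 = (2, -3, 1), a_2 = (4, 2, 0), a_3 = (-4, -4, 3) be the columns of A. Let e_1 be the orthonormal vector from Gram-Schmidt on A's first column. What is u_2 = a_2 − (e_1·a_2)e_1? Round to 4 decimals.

u_2 = (3.7143, 2.4286, -0.1429)

a_1 = (2, -3, 1); ‖a_1‖ = 3.7417, so e_1 = (0.5345, -0.8018, 0.2673).
e_1·a_2 = 0.5345·4 + (-0.8018)·2 + 0.2673·0 = 0.5345.
u_2 = a_2 − 0.5345·e_1 = (3.7143, 2.4286, -0.1429).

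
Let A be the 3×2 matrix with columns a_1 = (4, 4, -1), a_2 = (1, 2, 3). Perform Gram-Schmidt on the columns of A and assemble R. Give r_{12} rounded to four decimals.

a_1 = (4, 4, -1); ‖a_1‖ = 5.7446, so q_1 = (0.6963, 0.6963, -0.1741).
r_{12} = q_1·a_2 = 1.5667.

r_{12} = 1.5667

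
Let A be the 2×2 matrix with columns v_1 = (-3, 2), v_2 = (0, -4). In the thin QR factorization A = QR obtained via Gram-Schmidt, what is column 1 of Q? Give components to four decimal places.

e_1 = (-0.8321, 0.5547)

v_1 = (-3, 2); ‖v_1‖ = 3.6056, so e_1 = (-0.8321, 0.5547).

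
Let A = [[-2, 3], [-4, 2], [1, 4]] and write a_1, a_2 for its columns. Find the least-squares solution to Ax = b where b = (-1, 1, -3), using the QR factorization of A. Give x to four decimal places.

x = (-0.5403, -0.6346)

a_1 = (-2, -4, 1); ‖a_1‖ = 4.5826, so e_1 = (-0.4364, -0.8729, 0.2182).
e_1·a_2 = (-0.4364)·3 + (-0.8729)·2 + 0.2182·4 = -2.1822.
u_2 = a_2 + 2.1822·e_1 = (2.0476, 0.0952, 4.4762).
‖u_2‖ = 4.9232, so e_2 = (0.4159, 0.0193, 0.9092).
Qᵀb = (-1.0911, -3.1242).
Back-substitute: x_2 = -3.1242/4.9232 = -0.6346.
x_1 = (-1.0911 + 2.1822·(-0.6346))/4.5826 = -0.5403.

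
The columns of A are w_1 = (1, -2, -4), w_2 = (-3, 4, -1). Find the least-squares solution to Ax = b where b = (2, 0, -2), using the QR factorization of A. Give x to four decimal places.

x = (0.4668, -0.0282)

w_1 = (1, -2, -4); ‖w_1‖ = 4.5826, so e_1 = (0.2182, -0.4364, -0.8729).
e_1·w_2 = 0.2182·(-3) + (-0.4364)·4 + (-0.8729)·(-1) = -1.5275.
u_2 = w_2 + 1.5275·e_1 = (-2.6667, 3.3333, -2.3333).
‖u_2‖ = 4.8648, so e_2 = (-0.5482, 0.6852, -0.4796).
Qᵀb = (2.1822, -0.1370).
Back-substitute: x_2 = -0.1370/4.8648 = -0.0282.
x_1 = (2.1822 + 1.5275·(-0.0282))/4.5826 = 0.4668.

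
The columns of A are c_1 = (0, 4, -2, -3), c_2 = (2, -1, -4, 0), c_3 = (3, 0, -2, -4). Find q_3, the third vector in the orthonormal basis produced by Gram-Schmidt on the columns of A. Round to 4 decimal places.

c_1 = (0, 4, -2, -3); ‖c_1‖ = 5.3852, so q_1 = (0.0000, 0.7428, -0.3714, -0.5571).
q_1·c_2 = 0.0000·2 + 0.7428·(-1) + (-0.3714)·(-4) + (-0.5571)·0 = 0.7428.
u_2 = c_2 − 0.7428·q_1 = (2.0000, -1.5517, -3.7241, 0.4138).
‖u_2‖ = 4.5220, so q_2 = (0.4423, -0.3432, -0.8236, 0.0915).
q_1·c_3 = 0.0000·3 + 0.7428·0 + (-0.3714)·(-2) + (-0.5571)·(-4) = 2.9711; q_2·c_3 = 0.4423·3 + (-0.3432)·0 + (-0.8236)·(-2) + 0.0915·(-4) = 2.6080.
u_3 = c_3 − 2.9711·q_1 − 2.6080·q_2 = (1.8465, -1.3120, 1.2513, -2.5835).
‖u_3‖ = 3.6566, so q_3 = (0.5050, -0.3588, 0.3422, -0.7065).

q_3 = (0.5050, -0.3588, 0.3422, -0.7065)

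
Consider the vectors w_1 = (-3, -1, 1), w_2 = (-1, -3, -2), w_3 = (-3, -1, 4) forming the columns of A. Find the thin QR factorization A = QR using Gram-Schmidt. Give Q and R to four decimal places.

Q = [[-0.9045, 0.0257, 0.4256], [-0.3015, -0.7443, -0.5959], [0.3015, -0.6673, 0.6810]], R = [[3.3166, 1.2060, 4.2212], [0.0000, 3.5420, -2.0020], [0.0000, 0.0000, 2.0430]]

q_1 = w_1/‖w_1‖ = (-3, -1, 1)/3.3166 = (-0.9045, -0.3015, 0.3015).
r_{12} = q_1·w_2 = 1.2060.
u_2 = w_2 − 1.2060·q_1 = (0.0909, -2.6364, -2.3636).
‖u_2‖ = 3.5420, so q_2 = (0.0257, -0.7443, -0.6673).
r_{13} = q_1·w_3 = 4.2212; r_{23} = q_2·w_3 = -2.0020.
u_3 = w_3 − 4.2212·q_1 + 2.0020·q_2 = (0.8696, -1.2174, 1.3913).
‖u_3‖ = 2.0430, so q_3 = (0.4256, -0.5959, 0.6810).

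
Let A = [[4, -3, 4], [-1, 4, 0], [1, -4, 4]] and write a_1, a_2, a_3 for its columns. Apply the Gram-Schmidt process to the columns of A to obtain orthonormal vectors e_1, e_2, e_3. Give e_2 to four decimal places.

e_1 = a_1/‖a_1‖ = (4, -1, 1)/4.2426 = (0.9428, -0.2357, 0.2357).
r_{12} = e_1·a_2 = -4.7140.
u_2 = a_2 + 4.7140·e_1 = (1.4444, 2.8889, -2.8889).
‖u_2‖ = 4.3333, so e_2 = (0.3333, 0.6667, -0.6667).

e_2 = (0.3333, 0.6667, -0.6667)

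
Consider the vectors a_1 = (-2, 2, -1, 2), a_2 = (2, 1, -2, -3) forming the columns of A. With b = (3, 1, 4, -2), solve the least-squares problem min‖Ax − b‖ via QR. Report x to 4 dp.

a_1 = (-2, 2, -1, 2); ‖a_1‖ = 3.6056, so q_1 = (-0.5547, 0.5547, -0.2774, 0.5547).
q_1·a_2 = (-0.5547)·2 + 0.5547·1 + (-0.2774)·(-2) + 0.5547·(-3) = -1.6641.
u_2 = a_2 + 1.6641·q_1 = (1.0769, 1.9231, -2.4615, -2.0769).
‖u_2‖ = 3.9027, so q_2 = (0.2759, 0.4928, -0.6307, -0.5322).
Qᵀb = (-3.3282, -0.1380).
Back-substitute: x_2 = -0.1380/3.9027 = -0.0354.
x_1 = (-3.3282 + 1.6641·(-0.0354))/3.6056 = -0.9394.

x = (-0.9394, -0.0354)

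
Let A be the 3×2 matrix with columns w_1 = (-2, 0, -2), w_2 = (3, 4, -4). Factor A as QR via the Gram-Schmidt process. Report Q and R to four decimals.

q_1 = w_1/‖w_1‖ = (-2, 0, -2)/2.8284 = (-0.7071, 0.0000, -0.7071).
r_{12} = q_1·w_2 = 0.7071.
u_2 = w_2 − 0.7071·q_1 = (3.5000, 4.0000, -3.5000).
‖u_2‖ = 6.3640, so q_2 = (0.5500, 0.6285, -0.5500).

Q = [[-0.7071, 0.5500], [0.0000, 0.6285], [-0.7071, -0.5500]], R = [[2.8284, 0.7071], [0.0000, 6.3640]]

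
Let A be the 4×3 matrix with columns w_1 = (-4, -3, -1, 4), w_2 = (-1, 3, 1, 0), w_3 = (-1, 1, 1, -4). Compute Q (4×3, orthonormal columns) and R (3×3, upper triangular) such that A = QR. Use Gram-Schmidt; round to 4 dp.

Q = [[-0.6172, -0.4934, -0.6027], [-0.4629, 0.8074, -0.2381], [-0.1543, 0.2691, 0.1117], [0.6172, 0.1794, -0.7534]], R = [[6.4807, -0.9258, -2.4689], [0.0000, 3.1848, 0.8523], [0.0000, 0.0000, 3.4898]]

q_1 = w_1/‖w_1‖ = (-4, -3, -1, 4)/6.4807 = (-0.6172, -0.4629, -0.1543, 0.6172).
r_{12} = q_1·w_2 = -0.9258.
u_2 = w_2 + 0.9258·q_1 = (-1.5714, 2.5714, 0.8571, 0.5714).
‖u_2‖ = 3.1848, so q_2 = (-0.4934, 0.8074, 0.2691, 0.1794).
r_{13} = q_1·w_3 = -2.4689; r_{23} = q_2·w_3 = 0.8523.
u_3 = w_3 + 2.4689·q_1 − 0.8523·q_2 = (-2.1033, -0.8310, 0.3897, -2.6291).
‖u_3‖ = 3.4898, so q_3 = (-0.6027, -0.2381, 0.1117, -0.7534).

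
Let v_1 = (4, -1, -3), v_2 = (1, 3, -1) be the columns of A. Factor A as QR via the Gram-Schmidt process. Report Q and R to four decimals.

q_1 = v_1/‖v_1‖ = (4, -1, -3)/5.0990 = (0.7845, -0.1961, -0.5883).
r_{12} = q_1·v_2 = 0.7845.
u_2 = v_2 − 0.7845·q_1 = (0.3846, 3.1538, -0.5385).
‖u_2‖ = 3.2225, so q_2 = (0.1194, 0.9787, -0.1671).

Q = [[0.7845, 0.1194], [-0.1961, 0.9787], [-0.5883, -0.1671]], R = [[5.0990, 0.7845], [0.0000, 3.2225]]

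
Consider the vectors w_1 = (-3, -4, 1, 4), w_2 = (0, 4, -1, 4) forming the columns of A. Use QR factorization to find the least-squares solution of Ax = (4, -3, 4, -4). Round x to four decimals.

w_1 = (-3, -4, 1, 4); ‖w_1‖ = 6.4807, so q_1 = (-0.4629, -0.6172, 0.1543, 0.6172).
q_1·w_2 = (-0.4629)·0 + (-0.6172)·4 + 0.1543·(-1) + 0.6172·4 = -0.1543.
u_2 = w_2 + 0.1543·q_1 = (-0.0714, 3.9048, -0.9762, 4.0952).
‖u_2‖ = 5.7425, so q_2 = (-0.0124, 0.6800, -0.1700, 0.7131).
Qᵀb = (-1.8516, -5.6223).
Back-substitute: x_2 = -5.6223/5.7425 = -0.9791.
x_1 = (-1.8516 + 0.1543·(-0.9791))/6.4807 = -0.3090.

x = (-0.3090, -0.9791)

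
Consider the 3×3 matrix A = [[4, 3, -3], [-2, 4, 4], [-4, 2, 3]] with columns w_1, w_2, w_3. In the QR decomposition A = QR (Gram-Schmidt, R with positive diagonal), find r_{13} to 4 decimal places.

r_{13} = -5.3333

e_1 = w_1/‖w_1‖ = (4, -2, -4)/6.0000 = (0.6667, -0.3333, -0.6667).
r_{13} = e_1·w_3 = -5.3333.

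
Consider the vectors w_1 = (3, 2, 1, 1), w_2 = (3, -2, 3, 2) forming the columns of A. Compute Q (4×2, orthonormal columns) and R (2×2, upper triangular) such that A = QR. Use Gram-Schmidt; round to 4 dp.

Q = [[0.7746, 0.2274], [0.5164, -0.7581], [0.2582, 0.5307], [0.2582, 0.3032]], R = [[3.8730, 2.5820], [0.0000, 4.3970]]

e_1 = w_1/‖w_1‖ = (3, 2, 1, 1)/3.8730 = (0.7746, 0.5164, 0.2582, 0.2582).
r_{12} = e_1·w_2 = 2.5820.
u_2 = w_2 − 2.5820·e_1 = (1.0000, -3.3333, 2.3333, 1.3333).
‖u_2‖ = 4.3970, so e_2 = (0.2274, -0.7581, 0.5307, 0.3032).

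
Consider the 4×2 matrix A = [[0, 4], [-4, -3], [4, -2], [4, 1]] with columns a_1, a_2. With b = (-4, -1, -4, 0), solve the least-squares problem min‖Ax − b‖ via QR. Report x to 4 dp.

a_1 = (0, -4, 4, 4); ‖a_1‖ = 6.9282, so q_1 = (0.0000, -0.5774, 0.5774, 0.5774).
q_1·a_2 = 0.0000·4 + (-0.5774)·(-3) + 0.5774·(-2) + 0.5774·1 = 1.1547.
u_2 = a_2 − 1.1547·q_1 = (4.0000, -2.3333, -2.6667, 0.3333).
‖u_2‖ = 5.3541, so q_2 = (0.7471, -0.4358, -0.4981, 0.0623).
Qᵀb = (-1.7321, -0.5603).
Back-substitute: x_2 = -0.5603/5.3541 = -0.1047.
x_1 = (-1.7321 − 1.1547·(-0.1047))/6.9282 = -0.2326.

x = (-0.2326, -0.1047)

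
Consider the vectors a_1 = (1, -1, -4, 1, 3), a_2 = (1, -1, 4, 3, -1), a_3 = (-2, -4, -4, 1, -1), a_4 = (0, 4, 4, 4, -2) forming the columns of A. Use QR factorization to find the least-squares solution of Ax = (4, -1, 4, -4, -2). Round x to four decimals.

a_1 = (1, -1, -4, 1, 3); ‖a_1‖ = 5.2915, so q_1 = (0.1890, -0.1890, -0.7559, 0.1890, 0.5669).
q_1·a_2 = 0.1890·1 + (-0.1890)·(-1) + (-0.7559)·4 + 0.1890·3 + 0.5669·(-1) = -2.6458.
u_2 = a_2 + 2.6458·q_1 = (1.5000, -1.5000, 2.0000, 3.5000, 0.5000).
‖u_2‖ = 4.5826, so q_2 = (0.3273, -0.3273, 0.4364, 0.7638, 0.1091).
q_1·a_3 = 0.1890·(-2) + (-0.1890)·(-4) + (-0.7559)·(-4) + 0.1890·1 + 0.5669·(-1) = 3.0237; q_2·a_3 = 0.3273·(-2) + (-0.3273)·(-4) + 0.4364·(-4) + 0.7638·1 + 0.1091·(-1) = -0.4364.
u_3 = a_3 − 3.0237·q_1 + 0.4364·q_2 = (-2.4286, -3.5714, -1.5238, 0.7619, -2.6667).
‖u_3‖ = 5.3541, so q_3 = (-0.4536, -0.6670, -0.2846, 0.1423, -0.4981).
q_1·a_4 = 0.1890·0 + (-0.1890)·4 + (-0.7559)·4 + 0.1890·4 + 0.5669·(-2) = -4.1576; q_2·a_4 = 0.3273·0 + (-0.3273)·4 + 0.4364·4 + 0.7638·4 + 0.1091·(-2) = 3.2733; q_3·a_4 = (-0.4536)·0 + (-0.6670)·4 + (-0.2846)·4 + 0.1423·4 + (-0.4981)·(-2) = -2.2413.
u_4 = a_4 + 4.1576·q_1 − 3.2733·q_2 + 2.2413·q_3 = (-1.3023, 2.7907, -1.2093, 2.6047, -1.1163).
‖u_4‖ = 4.3562, so q_4 = (-0.2990, 0.6406, -0.2776, 0.5979, -0.2562).
Qᵀb = (-3.9686, 0.1091, -1.8588, -4.8260).
Back-substitute: x_4 = -4.8260/4.3562 = -1.1078.
x_3 = (-1.8588 + 2.2413·(-1.1078))/5.3541 = -0.8109.
x_2 = (0.1091 + 0.4364·(-0.8109) − 3.2733·(-1.1078))/4.5826 = 0.7379.
x_1 = (-3.9686 + 2.6458·0.7379 − 3.0237·(-0.8109) + 4.1576·(-1.1078))/5.2915 = -0.7881.

x = (-0.7881, 0.7379, -0.8109, -1.1078)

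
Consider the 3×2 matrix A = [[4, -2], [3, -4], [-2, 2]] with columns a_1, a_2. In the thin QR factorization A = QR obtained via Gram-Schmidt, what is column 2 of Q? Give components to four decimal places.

a_1 = (4, 3, -2); ‖a_1‖ = 5.3852, so e_1 = (0.7428, 0.5571, -0.3714).
e_1·a_2 = 0.7428·(-2) + 0.5571·(-4) + (-0.3714)·2 = -4.4567.
u_2 = a_2 + 4.4567·e_1 = (1.3103, -1.5172, 0.3448).
‖u_2‖ = 2.0342, so e_2 = (0.6442, -0.7459, 0.1695).

e_2 = (0.6442, -0.7459, 0.1695)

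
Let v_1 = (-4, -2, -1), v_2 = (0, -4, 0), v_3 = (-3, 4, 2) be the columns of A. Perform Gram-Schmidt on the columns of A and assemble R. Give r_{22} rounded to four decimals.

e_1 = v_1/‖v_1‖ = (-4, -2, -1)/4.5826 = (-0.8729, -0.4364, -0.2182).
r_{12} = e_1·v_2 = 1.7457.
u_2 = v_2 − 1.7457·e_1 = (1.5238, -3.2381, 0.3810).
r_{22} = ‖u_2‖ = 3.5989.

r_{22} = 3.5989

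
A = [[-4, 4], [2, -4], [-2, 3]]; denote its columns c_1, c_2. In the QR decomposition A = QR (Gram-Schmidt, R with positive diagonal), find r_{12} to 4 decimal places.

r_{12} = -6.1237

c_1 = (-4, 2, -2); ‖c_1‖ = 4.8990, so q_1 = (-0.8165, 0.4082, -0.4082).
r_{12} = q_1·c_2 = -6.1237.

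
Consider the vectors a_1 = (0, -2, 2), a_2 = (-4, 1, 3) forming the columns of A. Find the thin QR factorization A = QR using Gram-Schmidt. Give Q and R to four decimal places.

a_1 = (0, -2, 2); ‖a_1‖ = 2.8284, so e_1 = (0.0000, -0.7071, 0.7071).
e_1·a_2 = 0.0000·(-4) + (-0.7071)·1 + 0.7071·3 = 1.4142.
u_2 = a_2 − 1.4142·e_1 = (-4.0000, 2.0000, 2.0000).
‖u_2‖ = 4.8990, so e_2 = (-0.8165, 0.4082, 0.4082).

Q = [[0.0000, -0.8165], [-0.7071, 0.4082], [0.7071, 0.4082]], R = [[2.8284, 1.4142], [0.0000, 4.8990]]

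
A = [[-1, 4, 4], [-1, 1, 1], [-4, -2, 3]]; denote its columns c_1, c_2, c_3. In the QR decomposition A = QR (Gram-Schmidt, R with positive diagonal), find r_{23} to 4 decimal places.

c_1 = (-1, -1, -4); ‖c_1‖ = 4.2426, so e_1 = (-0.2357, -0.2357, -0.9428).
e_1·c_2 = (-0.2357)·4 + (-0.2357)·1 + (-0.9428)·(-2) = 0.7071.
u_2 = c_2 − 0.7071·e_1 = (4.1667, 1.1667, -1.3333).
‖u_2‖ = 4.5277, so e_2 = (0.9203, 0.2577, -0.2945).
r_{23} = e_2·c_3 = 3.0553.

r_{23} = 3.0553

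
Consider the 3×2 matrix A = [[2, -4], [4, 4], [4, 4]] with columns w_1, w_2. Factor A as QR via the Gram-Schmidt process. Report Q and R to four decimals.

q_1 = w_1/‖w_1‖ = (2, 4, 4)/6.0000 = (0.3333, 0.6667, 0.6667).
r_{12} = q_1·w_2 = 4.0000.
u_2 = w_2 − 4.0000·q_1 = (-5.3333, 1.3333, 1.3333).
‖u_2‖ = 5.6569, so q_2 = (-0.9428, 0.2357, 0.2357).

Q = [[0.3333, -0.9428], [0.6667, 0.2357], [0.6667, 0.2357]], R = [[6.0000, 4.0000], [0.0000, 5.6569]]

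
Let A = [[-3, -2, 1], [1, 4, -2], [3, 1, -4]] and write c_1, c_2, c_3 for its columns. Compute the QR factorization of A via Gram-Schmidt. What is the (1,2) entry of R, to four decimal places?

q_1 = c_1/‖c_1‖ = (-3, 1, 3)/4.3589 = (-0.6882, 0.2294, 0.6882).
r_{12} = q_1·c_2 = 2.9824.

r_{12} = 2.9824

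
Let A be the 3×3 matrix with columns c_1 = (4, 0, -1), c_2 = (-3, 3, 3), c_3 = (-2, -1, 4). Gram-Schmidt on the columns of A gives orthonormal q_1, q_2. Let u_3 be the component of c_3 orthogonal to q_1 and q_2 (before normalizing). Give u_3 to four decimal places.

c_1 = (4, 0, -1); ‖c_1‖ = 4.1231, so q_1 = (0.9701, 0.0000, -0.2425).
q_1·c_2 = 0.9701·(-3) + 0.0000·3 + (-0.2425)·3 = -3.6380.
u_2 = c_2 + 3.6380·q_1 = (0.5294, 3.0000, 2.1176).
‖u_2‖ = 3.7101, so q_2 = (0.1427, 0.8086, 0.5708).
q_1·c_3 = 0.9701·(-2) + 0.0000·(-1) + (-0.2425)·4 = -2.9104; q_2·c_3 = 0.1427·(-2) + 0.8086·(-1) + 0.5708·4 = 1.1891.
u_3 = c_3 + 2.9104·q_1 − 1.1891·q_2 = (0.6538, -1.9615, 2.6154).

u_3 = (0.6538, -1.9615, 2.6154)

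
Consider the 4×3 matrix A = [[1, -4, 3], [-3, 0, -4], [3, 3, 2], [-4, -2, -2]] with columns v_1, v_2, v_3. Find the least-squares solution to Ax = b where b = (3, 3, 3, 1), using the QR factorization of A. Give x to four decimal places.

q_1 = v_1/‖v_1‖ = (1, -3, 3, -4)/5.9161 = (0.1690, -0.5071, 0.5071, -0.6761).
r_{12} = q_1·v_2 = 2.1974.
u_2 = v_2 − 2.1974·q_1 = (-4.3714, 1.1143, 1.8857, -0.5143).
‖u_2‖ = 4.9164, so q_2 = (-0.8891, 0.2266, 0.3836, -0.1046).
r_{13} = q_1·v_3 = 4.9019; r_{23} = q_2·v_3 = -2.5977.
u_3 = v_3 − 4.9019·q_1 + 2.5977·q_2 = (-0.1383, -0.9255, 0.5106, 1.0426).
‖u_3‖ = 1.4911, so q_3 = (-0.0927, -0.6207, 0.3425, 0.6992).
Qᵀb = (-0.1690, -0.9414, -0.4138).
Back-substitute: x_3 = -0.4138/1.4911 = -0.2775.
x_2 = (-0.9414 + 2.5977·(-0.2775))/4.9164 = -0.3381.
x_1 = (-0.1690 − 2.1974·(-0.3381) − 4.9019·(-0.2775))/5.9161 = 0.3270.

x = (0.3270, -0.3381, -0.2775)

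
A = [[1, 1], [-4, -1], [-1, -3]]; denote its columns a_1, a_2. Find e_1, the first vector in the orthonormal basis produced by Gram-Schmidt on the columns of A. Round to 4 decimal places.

e_1 = (0.2357, -0.9428, -0.2357)

a_1 = (1, -4, -1); ‖a_1‖ = 4.2426, so e_1 = (0.2357, -0.9428, -0.2357).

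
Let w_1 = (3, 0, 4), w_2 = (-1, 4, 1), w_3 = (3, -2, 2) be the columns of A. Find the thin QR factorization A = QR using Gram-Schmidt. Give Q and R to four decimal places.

w_1 = (3, 0, 4); ‖w_1‖ = 5.0000, so q_1 = (0.6000, 0.0000, 0.8000).
q_1·w_2 = 0.6000·(-1) + 0.0000·4 + 0.8000·1 = 0.2000.
u_2 = w_2 − 0.2000·q_1 = (-1.1200, 4.0000, 0.8400).
‖u_2‖ = 4.2379, so q_2 = (-0.2643, 0.9439, 0.1982).
q_1·w_3 = 0.6000·3 + 0.0000·(-2) + 0.8000·2 = 3.4000; q_2·w_3 = (-0.2643)·3 + 0.9439·(-2) + 0.1982·2 = -2.2841.
u_3 = w_3 − 3.4000·q_1 + 2.2841·q_2 = (0.3563, 0.1559, -0.2673).
‖u_3‖ = 0.4719, so q_3 = (0.7551, 0.3304, -0.5663).

Q = [[0.6000, -0.2643, 0.7551], [0.0000, 0.9439, 0.3304], [0.8000, 0.1982, -0.5663]], R = [[5.0000, 0.2000, 3.4000], [0.0000, 4.2379, -2.2841], [0.0000, 0.0000, 0.4719]]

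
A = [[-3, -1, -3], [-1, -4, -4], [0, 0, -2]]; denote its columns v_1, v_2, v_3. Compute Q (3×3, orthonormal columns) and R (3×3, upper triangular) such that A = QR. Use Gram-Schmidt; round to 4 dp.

v_1 = (-3, -1, 0); ‖v_1‖ = 3.1623, so q_1 = (-0.9487, -0.3162, 0.0000).
q_1·v_2 = (-0.9487)·(-1) + (-0.3162)·(-4) + 0.0000·0 = 2.2136.
u_2 = v_2 − 2.2136·q_1 = (1.1000, -3.3000, 0.0000).
‖u_2‖ = 3.4785, so q_2 = (0.3162, -0.9487, 0.0000).
q_1·v_3 = (-0.9487)·(-3) + (-0.3162)·(-4) + 0.0000·(-2) = 4.1110; q_2·v_3 = 0.3162·(-3) + (-0.9487)·(-4) + 0.0000·(-2) = 2.8460.
u_3 = v_3 − 4.1110·q_1 − 2.8460·q_2 = (0.0000, 0.0000, -2.0000).
‖u_3‖ = 2.0000, so q_3 = (0.0000, 0.0000, -1.0000).

Q = [[-0.9487, 0.3162, 0.0000], [-0.3162, -0.9487, 0.0000], [0.0000, 0.0000, -1.0000]], R = [[3.1623, 2.2136, 4.1110], [0.0000, 3.4785, 2.8460], [0.0000, 0.0000, 2.0000]]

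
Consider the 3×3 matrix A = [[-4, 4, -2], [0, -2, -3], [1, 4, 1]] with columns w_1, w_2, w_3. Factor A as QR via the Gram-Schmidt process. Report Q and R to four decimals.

q_1 = w_1/‖w_1‖ = (-4, 0, 1)/4.1231 = (-0.9701, 0.0000, 0.2425).
r_{12} = q_1·w_2 = -2.9104.
u_2 = w_2 + 2.9104·q_1 = (1.1765, -2.0000, 4.7059).
‖u_2‖ = 5.2468, so q_2 = (0.2242, -0.3812, 0.8969).
r_{13} = q_1·w_3 = 2.1828; r_{23} = q_2·w_3 = 1.5920.
u_3 = w_3 − 2.1828·q_1 − 1.5920·q_2 = (-0.2393, -2.3932, -0.9573).
‖u_3‖ = 2.5886, so q_3 = (-0.0925, -0.9245, -0.3698).

Q = [[-0.9701, 0.2242, -0.0925], [0.0000, -0.3812, -0.9245], [0.2425, 0.8969, -0.3698]], R = [[4.1231, -2.9104, 2.1828], [0.0000, 5.2468, 1.5920], [0.0000, 0.0000, 2.5886]]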